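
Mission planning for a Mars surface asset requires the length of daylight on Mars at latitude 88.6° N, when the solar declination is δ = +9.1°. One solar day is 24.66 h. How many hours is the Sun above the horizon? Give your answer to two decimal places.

24.66 h

Sunrise equation: cos H₀ = −tan φ · tan δ = -6.5539 ≤ −1, so the Sun never sets (polar day) and H₀ = π.
Daylight = 2H₀/(2π) × 24.66 h = (3.1416/π) × 24.66 = 24.66 h.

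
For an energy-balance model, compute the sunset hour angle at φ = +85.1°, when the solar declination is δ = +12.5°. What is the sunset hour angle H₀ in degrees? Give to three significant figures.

H₀ = 180°

Sunrise equation: cos H₀ = −tan φ · tan δ = -2.5860 ≤ −1, so the Sun never sets (polar day) and H₀ = π.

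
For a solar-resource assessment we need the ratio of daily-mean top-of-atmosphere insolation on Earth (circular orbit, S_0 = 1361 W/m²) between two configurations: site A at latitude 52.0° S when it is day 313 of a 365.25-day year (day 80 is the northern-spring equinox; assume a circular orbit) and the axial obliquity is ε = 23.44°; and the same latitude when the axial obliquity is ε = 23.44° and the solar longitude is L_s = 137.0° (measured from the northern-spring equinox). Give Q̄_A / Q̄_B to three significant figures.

— Configuration A (ϕ=-52.0°):
Solar longitude: L_s = 360° × (313 − 80)/365.25 = 229.651°.
sin δ = sin 23.44° × sin 229.651° = -0.30316, so δ = -17.648°.
cos h₀ = −tan(-52.0°) tan(-17.648°) = -0.4072, h₀ = 1.9902 rad.
Bracket: h₀ sin ϕ sin δ + cos ϕ cos δ sin h₀ = 1.9902×-0.78801×-0.30316 + 0.61566×0.95294×0.91334 = 0.475445 + 0.535845 = 1.011290.
Q̄ = (S_0/π) × [bracket] = (1361/π) × 1.011290 = 438.11 W/m².
— Configuration B (ϕ=-52.0°):
Solar declination: sin δ = sin ε · sin L_s = sin 23.44° × sin 137.0° = 0.27129, so δ = +15.741°.
cos h₀ = −tan(-52.0°) tan(+15.741°) = 0.3608, h₀ = 1.2017 rad.
Bracket: h₀ sin ϕ sin δ + cos ϕ cos δ sin h₀ = 1.2017×-0.78801×0.27129 + 0.61566×0.96250×0.93266 = -0.256899 + 0.552669 = 0.295770.
Q̄ = (S_0/π) × [bracket] = (1361/π) × 0.295770 = 128.13 W/m².
Ratio Q̄_A / Q̄_B = 438.11 / 128.13 = 3.419.

Q̄_A / Q̄_B ≈ 3.42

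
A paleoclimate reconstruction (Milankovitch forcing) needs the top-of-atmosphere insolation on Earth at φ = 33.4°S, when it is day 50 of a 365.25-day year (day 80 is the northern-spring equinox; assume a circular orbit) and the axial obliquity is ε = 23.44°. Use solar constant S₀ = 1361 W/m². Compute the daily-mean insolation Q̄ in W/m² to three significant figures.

Solar longitude: λ_s = 360° × (50 − 80)/365.25 = -29.569°, i.e. -29.569° + 360° = 330.431°.
sin δ = sin 23.44° × sin 330.431° = -0.19630, so δ = -11.320°.
cos H₀ = −tan(-33.4°) tan(-11.320°) = -0.1320, H₀ = 1.7032 rad.
Bracket: H₀ sin φ sin δ + cos φ cos δ sin H₀ = 1.7032×-0.55048×-0.19630 + 0.83485×0.98054×0.99125 = 0.184046 + 0.811441 = 0.995487.
Q̄ = (S₀/π) × [bracket] = (1361/π) × 0.995487 = 431.3 W/m².

Q̄ ≈ 431 W/m²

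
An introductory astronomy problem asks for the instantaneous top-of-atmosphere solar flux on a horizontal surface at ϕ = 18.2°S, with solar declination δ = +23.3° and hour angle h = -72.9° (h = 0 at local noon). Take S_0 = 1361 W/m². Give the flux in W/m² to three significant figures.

181 W/m²

cos θ_z = sin ϕ sin δ + cos ϕ cos δ cos h = -0.123543 + 0.256550 = 0.133007.
Flux = S_0 · cos θ_z = 1361 × 0.133007 = 181.0 W/m².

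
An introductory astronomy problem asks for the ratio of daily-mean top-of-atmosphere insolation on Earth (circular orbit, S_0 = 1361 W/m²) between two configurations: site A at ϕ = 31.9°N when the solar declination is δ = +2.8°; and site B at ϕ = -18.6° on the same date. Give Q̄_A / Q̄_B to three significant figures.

— Configuration A (ϕ=+31.9°):
cos h₀ = −tan(+31.9°) tan(+2.800°) = -0.0304, h₀ = 1.6012 rad.
Bracket: h₀ sin ϕ sin δ + cos ϕ cos δ sin h₀ = 1.6012×0.52844×0.04885 + 0.84897×0.99881×0.99954 = 0.041334 + 0.847570 = 0.888904.
Q̄ = (S_0/π) × [bracket] = (1361/π) × 0.888904 = 385.09 W/m².
— Configuration B (ϕ=-18.6°):
cos h₀ = −tan(-18.6°) tan(+2.800°) = 0.0165, h₀ = 1.5543 rad.
Bracket: h₀ sin ϕ sin δ + cos ϕ cos δ sin h₀ = 1.5543×-0.31896×0.04885 + 0.94777×0.99881×0.99986 = -0.024218 + 0.946510 = 0.922292.
Q̄ = (S_0/π) × [bracket] = (1361/π) × 0.922292 = 399.56 W/m².
Ratio Q̄_A / Q̄_B = 385.09 / 399.56 = 0.9638.

Q̄_A / Q̄_B ≈ 0.964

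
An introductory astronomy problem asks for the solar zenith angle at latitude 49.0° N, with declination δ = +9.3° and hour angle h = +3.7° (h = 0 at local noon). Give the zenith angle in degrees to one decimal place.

cos θ_z = sin φ sin δ + cos φ cos δ cos h = 0.121964 + 0.646086 = 0.768050.
θ_z = arccos(0.768050) = 39.8°.

θ_z = 39.8°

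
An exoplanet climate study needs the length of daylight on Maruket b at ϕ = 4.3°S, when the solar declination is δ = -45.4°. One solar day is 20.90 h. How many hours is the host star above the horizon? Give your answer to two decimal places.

10.96 h

cos h₀ = −tan ϕ · tan δ = −tan(-4.3°) × tan(-45.400°) = -0.0762, so h₀ = 1.6471 rad = 94.37°.
Daylight = 2h₀/(2π) × 20.90 h = (1.6471/π) × 20.90 = 10.96 h.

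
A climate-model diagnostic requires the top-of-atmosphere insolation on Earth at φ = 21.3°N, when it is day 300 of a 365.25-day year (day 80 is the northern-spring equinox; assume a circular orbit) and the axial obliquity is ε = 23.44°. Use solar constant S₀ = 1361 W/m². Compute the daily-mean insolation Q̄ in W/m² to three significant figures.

Solar longitude: λ_s = 360° × (300 − 80)/365.25 = 216.838°.
sin δ = sin 23.44° × sin 216.838° = -0.23849, so δ = -13.798°.
cos H₀ = −tan(+21.3°) tan(-13.798°) = 0.0957, H₀ = 1.4749 rad.
Bracket: H₀ sin φ sin δ + cos φ cos δ sin H₀ = 1.4749×0.36325×-0.23849 + 0.93169×0.97114×0.99541 = -0.127773 + 0.900648 = 0.772875.
Q̄ = (S₀/π) × [bracket] = (1361/π) × 0.772875 = 334.8 W/m².

Q̄ ≈ 335 W/m²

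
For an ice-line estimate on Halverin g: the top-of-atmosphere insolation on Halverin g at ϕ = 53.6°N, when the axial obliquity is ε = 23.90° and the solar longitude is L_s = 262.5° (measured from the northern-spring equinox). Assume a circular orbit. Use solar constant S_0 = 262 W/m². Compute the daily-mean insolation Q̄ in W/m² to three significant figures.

Q̄ ≈ 11.3 W/m²

Solar declination: sin δ = sin ε · sin L_s = sin 23.90° × sin 262.5° = -0.40168, so δ = -23.683°.
cos h₀ = −tan(+53.6°) tan(-23.683°) = 0.5949, h₀ = 0.9336 rad.
Bracket: h₀ sin ϕ sin δ + cos ϕ cos δ sin h₀ = 0.9336×0.80489×-0.40168 + 0.59342×0.91578×0.80378 = -0.301841 + 0.436808 = 0.134967.
Q̄ = (S_0/π) × [bracket] = (262/π) × 0.134967 = 11.26 W/m².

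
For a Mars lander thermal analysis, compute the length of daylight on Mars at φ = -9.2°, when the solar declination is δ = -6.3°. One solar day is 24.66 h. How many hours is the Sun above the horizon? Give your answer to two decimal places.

cos H₀ = −tan φ · tan δ = −tan(-9.2°) × tan(-6.300°) = -0.0179, so H₀ = 1.5887 rad = 91.02°.
Daylight = 2H₀/(2π) × 24.66 h = (1.5887/π) × 24.66 = 12.47 h.

12.47 h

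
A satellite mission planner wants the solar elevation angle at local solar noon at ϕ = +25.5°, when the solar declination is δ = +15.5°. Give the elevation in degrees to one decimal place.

At local noon the hour angle is zero, so the zenith angle equals |ϕ − δ| = |+25.5° − (+15.500°)| = 10.000°.
Elevation = 90° − 10.000° = 80.0°.

80.0°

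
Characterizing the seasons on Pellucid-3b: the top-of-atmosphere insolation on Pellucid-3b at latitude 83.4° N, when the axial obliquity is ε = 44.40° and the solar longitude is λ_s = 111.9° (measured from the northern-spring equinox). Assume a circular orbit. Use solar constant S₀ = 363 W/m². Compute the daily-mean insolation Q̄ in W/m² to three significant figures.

Solar declination: sin δ = sin ε · sin λ_s = sin 44.40° × sin 111.9° = 0.64917, so δ = +40.479°.
cos H₀ = −tan(+83.4°) tan(+40.479°) = -7.3762 ≤ −1 ⇒ polar day, H₀ = π.
Bracket: H₀ sin φ sin δ + cos φ cos δ sin H₀ = 3.1416×0.99337×0.64917 + 0.11494×0.76064×0.00000 = 2.025911 + 0.000000 = 2.025911.
Q̄ = (S₀/π) × [bracket] = (363/π) × 2.025911 = 234.1 W/m².

Q̄ ≈ 234 W/m²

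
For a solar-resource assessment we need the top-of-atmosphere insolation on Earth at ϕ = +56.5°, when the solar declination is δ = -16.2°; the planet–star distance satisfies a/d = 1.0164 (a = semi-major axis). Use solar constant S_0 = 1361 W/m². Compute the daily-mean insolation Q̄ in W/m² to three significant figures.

cos h₀ = −tan(+56.5°) tan(-16.200°) = 0.4389, h₀ = 1.1164 rad.
Bracket: h₀ sin ϕ sin δ + cos ϕ cos δ sin h₀ = 1.1164×0.83389×-0.27899 + 0.55194×0.96029×0.89852 = -0.259727 + 0.476236 = 0.216509.
Inverse-square distance factor (a/d)² = 1.0164² = 1.033069.
Q̄ = (S_0/π) × 1.033069 × [bracket] = (1361/π) × 1.033069 × 0.216509 = 96.90 W/m².

Q̄ ≈ 96.9 W/m²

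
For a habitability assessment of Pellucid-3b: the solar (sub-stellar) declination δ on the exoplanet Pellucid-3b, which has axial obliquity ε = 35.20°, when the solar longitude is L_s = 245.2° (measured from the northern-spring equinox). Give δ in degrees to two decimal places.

δ = -31.55°

sin δ = sin ε · sin L_s = sin 35.20° × sin 245.2° = -0.523272.
δ = arcsin(-0.523272) = -31.55°.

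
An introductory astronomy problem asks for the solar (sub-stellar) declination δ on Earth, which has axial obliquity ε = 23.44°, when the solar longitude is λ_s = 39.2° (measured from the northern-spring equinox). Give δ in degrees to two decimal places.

δ = +14.56°

sin δ = sin ε · sin λ_s = sin 23.44° × sin 39.2° = 0.251414.
δ = arcsin(0.251414) = +14.56°.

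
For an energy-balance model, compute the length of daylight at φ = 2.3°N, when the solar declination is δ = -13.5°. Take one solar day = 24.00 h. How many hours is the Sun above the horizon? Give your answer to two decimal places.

cos H₀ = −tan φ · tan δ = −tan(+2.3°) × tan(-13.500°) = 0.0096, so H₀ = 1.5612 rad = 89.45°.
Daylight = 2H₀/(2π) × 24.00 h = (1.5612/π) × 24.00 = 11.93 h.

11.93 h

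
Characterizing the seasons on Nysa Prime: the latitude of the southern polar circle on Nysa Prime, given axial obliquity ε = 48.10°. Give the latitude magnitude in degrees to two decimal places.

41.90°

The polar circle is the lowest latitude that experiences at least one full rotation of continuous darkness at the northern-summer solstice; it lies at |ϕ| = 90° − ε = 90° − 48.10° = 41.90°.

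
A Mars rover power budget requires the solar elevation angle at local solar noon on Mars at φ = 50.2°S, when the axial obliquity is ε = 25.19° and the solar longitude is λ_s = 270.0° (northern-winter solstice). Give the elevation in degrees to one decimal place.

65.0°

Solar declination: sin δ = sin ε · sin λ_s = sin 25.19° × sin 270.0° = -0.42562, so δ = -25.190°.
At local noon the hour angle is zero, so the zenith angle equals |φ − δ| = |-50.2° − (-25.190°)| = 25.010°.
Elevation = 90° − 25.010° = 65.0°.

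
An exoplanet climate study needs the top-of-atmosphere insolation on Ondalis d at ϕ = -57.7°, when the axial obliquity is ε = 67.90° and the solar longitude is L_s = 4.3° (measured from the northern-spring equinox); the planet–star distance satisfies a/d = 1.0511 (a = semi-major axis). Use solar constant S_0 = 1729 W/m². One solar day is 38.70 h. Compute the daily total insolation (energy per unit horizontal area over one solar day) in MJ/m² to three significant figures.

Solar declination: sin δ = sin ε · sin L_s = sin 67.90° × sin 4.3° = 0.06947, so δ = +3.984°.
cos h₀ = −tan(-57.7°) tan(+3.984°) = 0.1102, h₀ = 1.4604 rad.
Bracket: h₀ sin ϕ sin δ + cos ϕ cos δ sin h₀ = 1.4604×-0.84526×0.06947 + 0.53435×0.99758×0.99391 = -0.085755 + 0.529811 = 0.444056.
Inverse-square distance factor (a/d)² = 1.0511² = 1.104811.
Q̄ = (S_0/π) × 1.104811 × [bracket] = (1729/π) × 1.104811 × 0.444056 = 270.00 W/m².
Daily total = Q̄ × 38.70 h × 3600 s/h = 270.00 × 38.70 × 3600 / 10⁶ = 37.62 MJ/m².

37.6 MJ/m²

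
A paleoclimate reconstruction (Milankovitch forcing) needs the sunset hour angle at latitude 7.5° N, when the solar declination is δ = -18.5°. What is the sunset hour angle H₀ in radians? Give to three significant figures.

H₀ = 1.53 rad

cos H₀ = −tan φ · tan δ = −tan(+7.5°) × tan(-18.500°) = 0.0441, so H₀ = 1.5267 rad = 87.48°.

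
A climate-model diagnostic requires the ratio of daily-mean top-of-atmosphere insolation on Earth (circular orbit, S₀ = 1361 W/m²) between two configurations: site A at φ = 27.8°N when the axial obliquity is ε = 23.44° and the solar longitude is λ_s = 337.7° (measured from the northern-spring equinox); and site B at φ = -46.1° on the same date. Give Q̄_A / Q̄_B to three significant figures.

Q̄_A / Q̄_B ≈ 0.886

— Configuration A (φ=+27.8°):
Solar declination: sin δ = sin ε · sin λ_s = sin 23.44° × sin 337.7° = -0.15094, so δ = -8.682°.
cos H₀ = −tan(+27.8°) tan(-8.682°) = 0.0805, H₀ = 1.4902 rad.
Bracket: H₀ sin φ sin δ + cos φ cos δ sin H₀ = 1.4902×0.46639×-0.15094 + 0.88458×0.98854×0.99675 = -0.104905 + 0.871601 = 0.766696.
Q̄ = (S₀/π) × [bracket] = (1361/π) × 0.766696 = 332.15 W/m².
— Configuration B (φ=-46.1°):
cos H₀ = −tan(-46.1°) tan(-8.682°) = -0.1587, H₀ = 1.7301 rad.
Bracket: H₀ sin φ sin δ + cos φ cos δ sin H₀ = 1.7301×-0.72055×-0.15094 + 0.69340×0.98854×0.98733 = 0.188165 + 0.676769 = 0.864934.
Q̄ = (S₀/π) × [bracket] = (1361/π) × 0.864934 = 374.71 W/m².
Ratio Q̄_A / Q̄_B = 332.15 / 374.71 = 0.8864.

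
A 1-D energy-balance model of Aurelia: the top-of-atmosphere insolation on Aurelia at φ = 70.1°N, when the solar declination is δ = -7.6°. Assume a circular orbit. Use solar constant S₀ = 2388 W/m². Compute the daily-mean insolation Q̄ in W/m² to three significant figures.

Q̄ ≈ 126 W/m²

cos H₀ = −tan(+70.1°) tan(-7.600°) = 0.3686, H₀ = 1.1933 rad.
Bracket: H₀ sin φ sin δ + cos φ cos δ sin H₀ = 1.1933×0.94029×-0.13226 + 0.34038×0.99122×0.92959 = -0.148402 + 0.313636 = 0.165234.
Q̄ = (S₀/π) × [bracket] = (2388/π) × 0.165234 = 125.6 W/m².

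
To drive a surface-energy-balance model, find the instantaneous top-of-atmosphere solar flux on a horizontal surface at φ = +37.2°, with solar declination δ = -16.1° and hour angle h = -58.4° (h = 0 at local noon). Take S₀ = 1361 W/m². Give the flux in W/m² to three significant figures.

cos θ_z = sin φ sin δ + cos φ cos δ cos h = -0.167664 + 0.401001 = 0.233337.
Flux = S₀ · cos θ_z = 1361 × 0.233337 = 317.6 W/m².

318 W/m²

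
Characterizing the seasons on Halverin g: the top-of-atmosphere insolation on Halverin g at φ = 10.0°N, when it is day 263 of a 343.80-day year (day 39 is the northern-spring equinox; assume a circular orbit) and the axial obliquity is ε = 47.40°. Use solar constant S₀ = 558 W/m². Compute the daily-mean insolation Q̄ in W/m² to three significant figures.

Q̄ ≈ 112 W/m²

Solar longitude: λ_s = 360° × (263 − 39)/343.80 = 234.555°.
sin δ = sin 47.40° × sin 234.555° = -0.59968, so δ = -36.847°.
cos H₀ = −tan(+10.0°) tan(-36.847°) = 0.1321, H₀ = 1.4383 rad.
Bracket: H₀ sin φ sin δ + cos φ cos δ sin H₀ = 1.4383×0.17365×-0.59968 + 0.98481×0.80024×0.99123 = -0.149777 + 0.781173 = 0.631396.
Q̄ = (S₀/π) × [bracket] = (558/π) × 0.631396 = 112.1 W/m².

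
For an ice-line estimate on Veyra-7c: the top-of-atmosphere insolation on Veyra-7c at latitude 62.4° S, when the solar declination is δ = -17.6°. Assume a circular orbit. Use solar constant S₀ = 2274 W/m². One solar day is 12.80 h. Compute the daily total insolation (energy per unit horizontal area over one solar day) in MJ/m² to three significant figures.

31.6 MJ/m²

cos H₀ = −tan(-62.4°) tan(-17.600°) = -0.6068, H₀ = 2.2228 rad.
Bracket: H₀ sin φ sin δ + cos φ cos δ sin H₀ = 2.2228×-0.88620×-0.30237 + 0.46330×0.95319×0.79487 = 0.595622 + 0.351025 = 0.946647.
Q̄ = (S₀/π) × [bracket] = (2274/π) × 0.946647 = 685.22 W/m².
Daily total = Q̄ × 12.80 h × 3600 s/h = 685.22 × 12.80 × 3600 / 10⁶ = 31.57 MJ/m².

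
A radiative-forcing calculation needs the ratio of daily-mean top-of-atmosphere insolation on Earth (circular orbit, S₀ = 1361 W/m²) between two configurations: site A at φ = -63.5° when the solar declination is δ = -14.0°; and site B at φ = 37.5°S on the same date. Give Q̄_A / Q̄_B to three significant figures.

— Configuration A (φ=-63.5°):
cos H₀ = −tan(-63.5°) tan(-14.000°) = -0.5001, H₀ = 2.0945 rad.
Bracket: H₀ sin φ sin δ + cos φ cos δ sin H₀ = 2.0945×-0.89493×-0.24192 + 0.44620×0.97030×0.86598 = 0.453462 + 0.374924 = 0.828386.
Q̄ = (S₀/π) × [bracket] = (1361/π) × 0.828386 = 358.87 W/m².
— Configuration B (φ=-37.5°):
cos H₀ = −tan(-37.5°) tan(-14.000°) = -0.1913, H₀ = 1.7633 rad.
Bracket: H₀ sin φ sin δ + cos φ cos δ sin H₀ = 1.7633×-0.60876×-0.24192 + 0.79335×0.97030×0.98153 = 0.259683 + 0.755570 = 1.015253.
Q̄ = (S₀/π) × [bracket] = (1361/π) × 1.015253 = 439.83 W/m².
Ratio Q̄_A / Q̄_B = 358.87 / 439.83 = 0.8159.

Q̄_A / Q̄_B ≈ 0.816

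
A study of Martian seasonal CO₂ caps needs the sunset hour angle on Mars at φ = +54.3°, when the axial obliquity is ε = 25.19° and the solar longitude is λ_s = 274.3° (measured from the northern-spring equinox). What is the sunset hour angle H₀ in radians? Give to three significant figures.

Solar declination: sin δ = sin ε · sin λ_s = sin 25.19° × sin 274.3° = -0.42442, so δ = -25.114°.
cos H₀ = −tan φ · tan δ = −tan(+54.3°) × tan(-25.114°) = 0.6523, so H₀ = 0.8602 rad = 49.28°.

H₀ = 0.860 rad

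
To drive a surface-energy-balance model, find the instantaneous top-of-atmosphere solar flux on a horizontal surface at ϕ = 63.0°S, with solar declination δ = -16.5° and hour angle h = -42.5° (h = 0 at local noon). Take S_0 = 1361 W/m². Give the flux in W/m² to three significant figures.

781 W/m²

cos θ_z = sin ϕ sin δ + cos ϕ cos δ cos h = 0.253060 + 0.320933 = 0.573993.
Flux = S_0 · cos θ_z = 1361 × 0.573993 = 781.2 W/m².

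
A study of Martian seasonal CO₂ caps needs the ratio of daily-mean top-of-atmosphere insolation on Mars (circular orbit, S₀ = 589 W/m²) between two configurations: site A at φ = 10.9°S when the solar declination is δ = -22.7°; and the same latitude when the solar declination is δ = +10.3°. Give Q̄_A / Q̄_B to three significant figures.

Q̄_A / Q̄_B ≈ 1.12

— Configuration A (φ=-10.9°):
cos H₀ = −tan(-10.9°) tan(-22.700°) = -0.0806, H₀ = 1.6514 rad.
Bracket: H₀ sin φ sin δ + cos φ cos δ sin H₀ = 1.6514×-0.18910×-0.38591 + 0.98196×0.92254×0.99675 = 0.120512 + 0.902953 = 1.023465.
Q̄ = (S₀/π) × [bracket] = (589/π) × 1.023465 = 191.88 W/m².
— Configuration B (φ=-10.9°):
cos H₀ = −tan(-10.9°) tan(+10.300°) = 0.0350, H₀ = 1.5358 rad.
Bracket: H₀ sin φ sin δ + cos φ cos δ sin H₀ = 1.5358×-0.18910×0.17880 + 0.98196×0.98389×0.99939 = -0.051927 + 0.965551 = 0.913624.
Q̄ = (S₀/π) × [bracket] = (589/π) × 0.913624 = 171.29 W/m².
Ratio Q̄_A / Q̄_B = 191.88 / 171.29 = 1.120.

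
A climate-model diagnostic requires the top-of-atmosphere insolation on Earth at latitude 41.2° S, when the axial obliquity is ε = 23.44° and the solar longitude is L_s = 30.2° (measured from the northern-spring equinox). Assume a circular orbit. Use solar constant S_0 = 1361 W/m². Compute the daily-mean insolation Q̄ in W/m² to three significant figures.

Q̄ ≈ 235 W/m²

Solar declination: sin δ = sin ε · sin L_s = sin 23.44° × sin 30.2° = 0.20010, so δ = +11.543°.
cos h₀ = −tan(-41.2°) tan(+11.543°) = 0.1788, h₀ = 1.3910 rad.
Bracket: h₀ sin ϕ sin δ + cos ϕ cos δ sin h₀ = 1.3910×-0.65869×0.20010 + 0.75241×0.97978×0.98389 = -0.183339 + 0.725320 = 0.541981.
Q̄ = (S_0/π) × [bracket] = (1361/π) × 0.541981 = 234.8 W/m².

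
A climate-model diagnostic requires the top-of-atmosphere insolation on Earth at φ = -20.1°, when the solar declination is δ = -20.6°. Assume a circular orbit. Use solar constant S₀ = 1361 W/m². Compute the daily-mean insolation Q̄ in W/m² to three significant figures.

Q̄ ≈ 467 W/m²

cos H₀ = −tan(-20.1°) tan(-20.600°) = -0.1376, H₀ = 1.7088 rad.
Bracket: H₀ sin φ sin δ + cos φ cos δ sin H₀ = 1.7088×-0.34366×-0.35184 + 0.93909×0.93606×0.99049 = 0.206617 + 0.870685 = 1.077302.
Q̄ = (S₀/π) × [bracket] = (1361/π) × 1.077302 = 466.7 W/m².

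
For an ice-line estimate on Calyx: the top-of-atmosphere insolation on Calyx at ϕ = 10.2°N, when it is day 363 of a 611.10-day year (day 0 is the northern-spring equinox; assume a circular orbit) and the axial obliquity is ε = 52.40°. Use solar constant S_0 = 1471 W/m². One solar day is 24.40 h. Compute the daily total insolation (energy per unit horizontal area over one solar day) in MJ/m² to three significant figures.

Solar longitude: L_s = 360° × (363 − 0)/611.10 = 213.844°.
sin δ = sin 52.40° × sin 213.844° = -0.44125, so δ = -26.184°.
cos h₀ = −tan(+10.2°) tan(-26.184°) = 0.0885, h₀ = 1.4822 rad.
Bracket: h₀ sin ϕ sin δ + cos ϕ cos δ sin h₀ = 1.4822×0.17708×-0.44125 + 0.98420×0.89738×0.99608 = -0.115814 + 0.879739 = 0.763925.
Q̄ = (S_0/π) × [bracket] = (1471/π) × 0.763925 = 357.70 W/m².
Daily total = Q̄ × 24.40 h × 3600 s/h = 357.70 × 24.40 × 3600 / 10⁶ = 31.42 MJ/m².

31.4 MJ/m²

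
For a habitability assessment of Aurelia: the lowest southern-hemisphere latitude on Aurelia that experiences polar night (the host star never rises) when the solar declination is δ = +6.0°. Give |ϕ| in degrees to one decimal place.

Polar night requires cos h₀ = −tan ϕ tan δ ≥ 1, i.e. tan ϕ tan δ ≤ −1.
The boundary is |tan ϕ| · |tan δ| = 1, so |ϕ| = 90° − |δ| = 90° − 6.0° = 84.0° in the southern hemisphere.

|ϕ| = 84.0°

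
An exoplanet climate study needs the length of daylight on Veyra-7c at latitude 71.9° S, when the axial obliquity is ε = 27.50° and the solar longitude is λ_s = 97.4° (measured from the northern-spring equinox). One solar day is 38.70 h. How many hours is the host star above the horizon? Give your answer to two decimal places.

0.00 h

Solar declination: sin δ = sin ε · sin λ_s = sin 27.50° × sin 97.4° = 0.45790, so δ = +27.252°.
cos H₀ = −tan φ · tan δ = 1.5759 ≥ 1, so the host star never rises (polar night) and H₀ = 0.
Daylight = 2H₀/(2π) × 38.70 h = (0.0000/π) × 38.70 = 0.00 h.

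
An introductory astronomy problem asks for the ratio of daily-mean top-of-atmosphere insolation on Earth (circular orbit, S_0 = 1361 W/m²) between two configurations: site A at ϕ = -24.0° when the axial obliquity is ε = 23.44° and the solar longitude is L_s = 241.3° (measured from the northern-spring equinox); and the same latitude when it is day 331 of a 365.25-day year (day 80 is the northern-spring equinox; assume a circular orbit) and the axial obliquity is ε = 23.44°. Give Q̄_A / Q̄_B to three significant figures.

Q̄_A / Q̄_B ≈ 0.994

— Configuration A (ϕ=-24.0°):
Solar declination: sin δ = sin ε · sin L_s = sin 23.44° × sin 241.3° = -0.34892, so δ = -20.421°.
cos h₀ = −tan(-24.0°) tan(-20.421°) = -0.1658, h₀ = 1.7373 rad.
Bracket: h₀ sin ϕ sin δ + cos ϕ cos δ sin h₀ = 1.7373×-0.40674×-0.34892 + 0.91355×0.93715×0.98617 = 0.246557 + 0.844293 = 1.090850.
Q̄ = (S_0/π) × [bracket] = (1361/π) × 1.090850 = 472.58 W/m².
— Configuration B (ϕ=-24.0°):
Solar longitude: L_s = 360° × (331 − 80)/365.25 = 247.392°.
sin δ = sin 23.44° × sin 247.392° = -0.36722, so δ = -21.544°.
cos h₀ = −tan(-24.0°) tan(-21.544°) = -0.1758, h₀ = 1.7475 rad.
Bracket: h₀ sin ϕ sin δ + cos ϕ cos δ sin h₀ = 1.7475×-0.40674×-0.36722 + 0.91355×0.93013×0.98443 = 0.261012 + 0.836490 = 1.097502.
Q̄ = (S_0/π) × [bracket] = (1361/π) × 1.097502 = 475.46 W/m².
Ratio Q̄_A / Q̄_B = 472.58 / 475.46 = 0.9939.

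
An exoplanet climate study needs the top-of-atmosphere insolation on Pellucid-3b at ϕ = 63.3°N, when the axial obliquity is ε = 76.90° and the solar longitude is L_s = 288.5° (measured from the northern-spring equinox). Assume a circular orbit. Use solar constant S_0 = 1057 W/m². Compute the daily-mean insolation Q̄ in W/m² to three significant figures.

Solar declination: sin δ = sin ε · sin L_s = sin 76.90° × sin 288.5° = -0.92364, so δ = -67.465°.
cos h₀ = −tan(+63.3°) tan(-67.465°) = 4.7918 ≥ 1 ⇒ polar night, h₀ = 0 and Q̄ = 0.

Q̄ ≈ 0.00 W/m²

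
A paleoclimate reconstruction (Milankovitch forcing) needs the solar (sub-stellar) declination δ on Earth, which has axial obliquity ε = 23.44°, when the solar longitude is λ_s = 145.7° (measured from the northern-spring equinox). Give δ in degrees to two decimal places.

δ = +12.95°

sin δ = sin ε · sin λ_s = sin 23.44° × sin 145.7° = 0.224164.
δ = arcsin(0.224164) = +12.95°.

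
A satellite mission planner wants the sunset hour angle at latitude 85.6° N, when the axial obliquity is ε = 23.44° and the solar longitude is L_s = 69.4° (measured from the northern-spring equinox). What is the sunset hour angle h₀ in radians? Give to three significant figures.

Solar declination: sin δ = sin ε · sin L_s = sin 23.44° × sin 69.4° = 0.37235, so δ = +21.861°.
Sunrise equation: cos h₀ = −tan ϕ · tan δ = -5.2141 ≤ −1, so the Sun never sets (polar day) and h₀ = π.

h₀ = 3.14 rad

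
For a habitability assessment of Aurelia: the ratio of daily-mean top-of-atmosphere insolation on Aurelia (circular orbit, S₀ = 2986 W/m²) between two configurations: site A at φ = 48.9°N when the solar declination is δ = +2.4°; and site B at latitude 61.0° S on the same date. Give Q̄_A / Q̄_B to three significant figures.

— Configuration A (φ=+48.9°):
cos H₀ = −tan(+48.9°) tan(+2.400°) = -0.0480, H₀ = 1.6189 rad.
Bracket: H₀ sin φ sin δ + cos φ cos δ sin H₀ = 1.6189×0.75356×0.04188 + 0.65738×0.99912×0.99885 = 0.051091 + 0.656046 = 0.707137.
Q̄ = (S₀/π) × [bracket] = (2986/π) × 0.707137 = 672.11 W/m².
— Configuration B (φ=-61.0°):
cos H₀ = −tan(-61.0°) tan(+2.400°) = 0.0756, H₀ = 1.4951 rad.
Bracket: H₀ sin φ sin δ + cos φ cos δ sin H₀ = 1.4951×-0.87462×0.04188 + 0.48481×0.99912×0.99714 = -0.054764 + 0.482998 = 0.428234.
Q̄ = (S₀/π) × [bracket] = (2986/π) × 0.428234 = 407.02 W/m².
Ratio Q̄_A / Q̄_B = 672.11 / 407.02 = 1.651.

Q̄_A / Q̄_B ≈ 1.65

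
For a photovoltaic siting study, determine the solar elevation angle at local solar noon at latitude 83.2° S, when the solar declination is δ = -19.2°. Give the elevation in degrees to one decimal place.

At local noon the hour angle is zero, so the zenith angle equals |φ − δ| = |-83.2° − (-19.200°)| = 64.000°.
Elevation = 90° − 64.000° = 26.0°.

26.0°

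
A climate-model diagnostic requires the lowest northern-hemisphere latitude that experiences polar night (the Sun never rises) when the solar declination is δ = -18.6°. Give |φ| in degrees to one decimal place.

Polar night requires cos H₀ = −tan φ tan δ ≥ 1, i.e. tan φ tan δ ≤ −1.
The boundary is |tan φ| · |tan δ| = 1, so |φ| = 90° − |δ| = 90° − 18.6° = 71.4° in the northern hemisphere.

|φ| = 71.4°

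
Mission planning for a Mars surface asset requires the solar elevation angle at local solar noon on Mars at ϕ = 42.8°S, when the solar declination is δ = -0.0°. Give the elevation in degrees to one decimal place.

47.2°

At local noon the hour angle is zero, so the zenith angle equals |ϕ − δ| = |-42.8° − (-0.000°)| = 42.800°.
Elevation = 90° − 42.800° = 47.2°.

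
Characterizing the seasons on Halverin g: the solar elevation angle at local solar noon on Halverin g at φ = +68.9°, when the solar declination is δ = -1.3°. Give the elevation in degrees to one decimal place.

At local noon the hour angle is zero, so the zenith angle equals |φ − δ| = |+68.9° − (-1.300°)| = 70.200°.
Elevation = 90° − 70.200° = 19.8°.

19.8°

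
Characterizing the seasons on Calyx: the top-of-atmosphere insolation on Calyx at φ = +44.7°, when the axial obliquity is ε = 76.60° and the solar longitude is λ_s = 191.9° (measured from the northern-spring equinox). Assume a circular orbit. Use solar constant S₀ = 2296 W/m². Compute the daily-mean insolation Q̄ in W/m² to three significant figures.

Solar declination: sin δ = sin ε · sin λ_s = sin 76.60° × sin 191.9° = -0.20059, so δ = -11.571°.
cos H₀ = −tan(+44.7°) tan(-11.571°) = 0.2026, H₀ = 1.3668 rad.
Bracket: H₀ sin φ sin δ + cos φ cos δ sin H₀ = 1.3668×0.70339×-0.20059 + 0.71080×0.97968×0.97926 = -0.192846 + 0.681914 = 0.489068.
Q̄ = (S₀/π) × [bracket] = (2296/π) × 0.489068 = 357.4 W/m².

Q̄ ≈ 357 W/m²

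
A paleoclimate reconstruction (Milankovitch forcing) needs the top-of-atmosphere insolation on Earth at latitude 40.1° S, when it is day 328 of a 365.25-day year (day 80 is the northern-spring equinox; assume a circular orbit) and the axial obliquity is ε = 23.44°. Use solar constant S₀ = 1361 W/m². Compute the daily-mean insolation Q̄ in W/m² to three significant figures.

Solar longitude: λ_s = 360° × (328 − 80)/365.25 = 244.435°.
sin δ = sin 23.44° × sin 244.435° = -0.35884, so δ = -21.029°.
cos H₀ = −tan(-40.1°) tan(-21.029°) = -0.3237, H₀ = 1.9005 rad.
Bracket: H₀ sin φ sin δ + cos φ cos δ sin H₀ = 1.9005×-0.64412×-0.35884 + 0.76492×0.93340×0.94615 = 0.439274 + 0.675529 = 1.114803.
Q̄ = (S₀/π) × [bracket] = (1361/π) × 1.114803 = 483.0 W/m².

Q̄ ≈ 483 W/m²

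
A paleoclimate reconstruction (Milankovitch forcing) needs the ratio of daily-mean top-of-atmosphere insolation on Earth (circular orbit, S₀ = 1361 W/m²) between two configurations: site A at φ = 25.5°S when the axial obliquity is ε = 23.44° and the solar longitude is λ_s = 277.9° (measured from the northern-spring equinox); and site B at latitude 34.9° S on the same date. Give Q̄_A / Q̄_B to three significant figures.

Q̄_A / Q̄_B ≈ 0.975

— Configuration A (φ=-25.5°):
Solar declination: sin δ = sin ε · sin λ_s = sin 23.44° × sin 277.9° = -0.39401, so δ = -23.204°.
cos H₀ = −tan(-25.5°) tan(-23.204°) = -0.2045, H₀ = 1.7767 rad.
Bracket: H₀ sin φ sin δ + cos φ cos δ sin H₀ = 1.7767×-0.43051×-0.39401 + 0.90259×0.91910×0.97887 = 0.301373 + 0.812042 = 1.113415.
Q̄ = (S₀/π) × [bracket] = (1361/π) × 1.113415 = 482.35 W/m².
— Configuration B (φ=-34.9°):
cos H₀ = −tan(-34.9°) tan(-23.204°) = -0.2991, H₀ = 1.8745 rad.
Bracket: H₀ sin φ sin δ + cos φ cos δ sin H₀ = 1.8745×-0.57215×-0.39401 + 0.82015×0.91910×0.95423 = 0.422574 + 0.719298 = 1.141872.
Q̄ = (S₀/π) × [bracket] = (1361/π) × 1.141872 = 494.68 W/m².
Ratio Q̄_A / Q̄_B = 482.35 / 494.68 = 0.9751.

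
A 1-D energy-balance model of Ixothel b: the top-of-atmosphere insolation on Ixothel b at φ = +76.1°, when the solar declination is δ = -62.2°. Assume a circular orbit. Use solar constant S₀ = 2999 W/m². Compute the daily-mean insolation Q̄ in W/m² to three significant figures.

Q̄ ≈ 0.00 W/m²

cos H₀ = −tan(+76.1°) tan(-62.200°) = 7.6641 ≥ 1 ⇒ polar night, H₀ = 0 and Q̄ = 0.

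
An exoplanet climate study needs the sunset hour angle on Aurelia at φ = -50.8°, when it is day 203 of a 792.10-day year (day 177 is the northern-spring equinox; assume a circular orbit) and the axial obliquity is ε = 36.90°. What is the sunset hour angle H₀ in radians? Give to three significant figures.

Solar longitude: λ_s = 360° × (203 − 177)/792.10 = 11.817°.
sin δ = sin 36.90° × sin 11.817° = 0.12295, so δ = +7.063°.
cos H₀ = −tan φ · tan δ = −tan(-50.8°) × tan(+7.063°) = 0.1519, so H₀ = 1.4183 rad = 81.26°.

H₀ = 1.42 rad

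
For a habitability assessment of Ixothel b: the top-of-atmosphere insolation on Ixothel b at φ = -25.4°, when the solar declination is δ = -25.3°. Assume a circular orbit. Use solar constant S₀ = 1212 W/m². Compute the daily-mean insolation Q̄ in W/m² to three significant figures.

cos H₀ = −tan(-25.4°) tan(-25.300°) = -0.2245, H₀ = 1.7972 rad.
Bracket: H₀ sin φ sin δ + cos φ cos δ sin H₀ = 1.7972×-0.42894×-0.42736 + 0.90334×0.90408×0.97448 = 0.329448 + 0.795850 = 1.125298.
Q̄ = (S₀/π) × [bracket] = (1212/π) × 1.125298 = 434.1 W/m².

Q̄ ≈ 434 W/m²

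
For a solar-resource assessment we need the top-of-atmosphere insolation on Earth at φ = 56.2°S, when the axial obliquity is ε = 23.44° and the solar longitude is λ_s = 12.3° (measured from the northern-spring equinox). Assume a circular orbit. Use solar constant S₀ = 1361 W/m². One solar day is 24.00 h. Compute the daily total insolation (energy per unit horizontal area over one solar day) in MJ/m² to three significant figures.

Solar declination: sin δ = sin ε · sin λ_s = sin 23.44° × sin 12.3° = 0.08474, so δ = +4.861°.
cos H₀ = −tan(-56.2°) tan(+4.861°) = 0.1270, H₀ = 1.4434 rad.
Bracket: H₀ sin φ sin δ + cos φ cos δ sin H₀ = 1.4434×-0.83098×0.08474 + 0.55630×0.99640×0.99190 = -0.101640 + 0.549808 = 0.448168.
Q̄ = (S₀/π) × [bracket] = (1361/π) × 0.448168 = 194.16 W/m².
Daily total = Q̄ × 24.00 h × 3600 s/h = 194.16 × 24.00 × 3600 / 10⁶ = 16.78 MJ/m².

16.8 MJ/m²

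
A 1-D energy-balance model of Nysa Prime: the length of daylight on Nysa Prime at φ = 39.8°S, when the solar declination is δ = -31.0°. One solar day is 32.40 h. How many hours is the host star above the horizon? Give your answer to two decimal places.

cos H₀ = −tan φ · tan δ = −tan(-39.8°) × tan(-31.000°) = -0.5006, so H₀ = 2.0951 rad = 120.04°.
Daylight = 2H₀/(2π) × 32.40 h = (2.0951/π) × 32.40 = 21.61 h.

21.61 h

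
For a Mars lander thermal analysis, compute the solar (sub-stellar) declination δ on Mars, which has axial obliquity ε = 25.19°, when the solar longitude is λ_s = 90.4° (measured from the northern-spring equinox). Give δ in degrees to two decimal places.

sin δ = sin ε · sin λ_s = sin 25.19° × sin 90.4° = 0.425611.
δ = arcsin(0.425611) = +25.19°.

δ = +25.19°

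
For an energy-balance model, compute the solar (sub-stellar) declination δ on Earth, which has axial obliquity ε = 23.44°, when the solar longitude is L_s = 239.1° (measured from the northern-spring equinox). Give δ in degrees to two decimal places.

δ = -19.96°

sin δ = sin ε · sin L_s = sin 23.44° × sin 239.1° = -0.341328.
δ = arcsin(-0.341328) = -19.96°.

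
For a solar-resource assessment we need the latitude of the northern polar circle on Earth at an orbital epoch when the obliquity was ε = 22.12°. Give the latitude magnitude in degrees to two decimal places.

The polar circle is the lowest latitude that experiences at least one full rotation of continuous daylight at the northern-summer solstice; it lies at |φ| = 90° − ε = 90° − 22.12° = 67.88°.

67.88°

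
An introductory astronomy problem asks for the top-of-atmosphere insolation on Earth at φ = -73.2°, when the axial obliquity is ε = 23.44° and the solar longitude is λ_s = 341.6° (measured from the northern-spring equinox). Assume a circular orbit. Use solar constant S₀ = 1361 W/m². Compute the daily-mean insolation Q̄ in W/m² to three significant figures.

Q̄ ≈ 217 W/m²

Solar declination: sin δ = sin ε · sin λ_s = sin 23.44° × sin 341.6° = -0.12556, so δ = -7.213°.
cos H₀ = −tan(-73.2°) tan(-7.213°) = -0.4192, H₀ = 2.0034 rad.
Bracket: H₀ sin φ sin δ + cos φ cos δ sin H₀ = 2.0034×-0.95732×-0.12556 + 0.28903×0.99209×0.90790 = 0.240811 + 0.260335 = 0.501146.
Q̄ = (S₀/π) × [bracket] = (1361/π) × 0.501146 = 217.1 W/m².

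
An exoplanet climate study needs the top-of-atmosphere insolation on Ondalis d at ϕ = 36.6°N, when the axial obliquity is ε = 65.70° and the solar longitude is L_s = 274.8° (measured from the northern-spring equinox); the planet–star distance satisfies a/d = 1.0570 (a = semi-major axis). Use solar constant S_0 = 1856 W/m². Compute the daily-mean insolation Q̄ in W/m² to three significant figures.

Solar declination: sin δ = sin ε · sin L_s = sin 65.70° × sin 274.8° = -0.90821, so δ = -65.259°.
cos h₀ = −tan(+36.6°) tan(-65.259°) = 1.6116 ≥ 1 ⇒ polar night, h₀ = 0 and Q̄ = 0.
Inverse-square distance factor (a/d)² = 1.0570² = 1.117249.

Q̄ ≈ 0.00 W/m²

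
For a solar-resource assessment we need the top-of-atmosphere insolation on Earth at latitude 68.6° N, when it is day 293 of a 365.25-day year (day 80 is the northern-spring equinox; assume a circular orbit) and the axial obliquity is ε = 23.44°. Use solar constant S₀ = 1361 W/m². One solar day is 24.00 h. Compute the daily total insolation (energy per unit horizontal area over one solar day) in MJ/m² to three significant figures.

4.35 MJ/m²

Solar longitude: λ_s = 360° × (293 − 80)/365.25 = 209.938°.
sin δ = sin 23.44° × sin 209.938° = -0.19852, so δ = -11.451°.
cos H₀ = −tan(+68.6°) tan(-11.451°) = 0.5169, H₀ = 1.0276 rad.
Bracket: H₀ sin φ sin δ + cos φ cos δ sin H₀ = 1.0276×0.93106×-0.19852 + 0.36488×0.98010×0.85607 = -0.189935 + 0.306147 = 0.116212.
Q̄ = (S₀/π) × [bracket] = (1361/π) × 0.116212 = 50.345 W/m².
Daily total = Q̄ × 24.00 h × 3600 s/h = 50.345 × 24.00 × 3600 / 10⁶ = 4.350 MJ/m².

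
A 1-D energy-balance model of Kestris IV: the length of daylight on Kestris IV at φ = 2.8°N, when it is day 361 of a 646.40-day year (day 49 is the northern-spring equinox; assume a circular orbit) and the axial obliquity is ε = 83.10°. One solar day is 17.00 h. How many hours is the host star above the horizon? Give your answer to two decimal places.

8.53 h

Solar longitude: λ_s = 360° × (361 − 49)/646.40 = 173.762°.
sin δ = sin 83.10° × sin 173.762° = 0.10787, so δ = +6.192°.
cos H₀ = −tan φ · tan δ = −tan(+2.8°) × tan(+6.192°) = -0.0053, so H₀ = 1.5761 rad = 90.30°.
Daylight = 2H₀/(2π) × 17.00 h = (1.5761/π) × 17.00 = 8.53 h.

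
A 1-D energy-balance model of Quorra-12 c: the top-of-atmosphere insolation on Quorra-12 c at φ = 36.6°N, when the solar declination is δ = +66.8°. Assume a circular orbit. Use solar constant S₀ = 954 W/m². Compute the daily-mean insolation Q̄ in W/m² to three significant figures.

cos H₀ = −tan(+36.6°) tan(+66.800°) = -1.7328 ≤ −1 ⇒ polar day, H₀ = π.
Bracket: H₀ sin φ sin δ + cos φ cos δ sin H₀ = 3.1416×0.59622×0.91914 + 0.80282×0.39394×0.00000 = 1.721627 + 0.000000 = 1.721627.
Q̄ = (S₀/π) × [bracket] = (954/π) × 1.721627 = 522.8 W/m².

Q̄ ≈ 523 W/m²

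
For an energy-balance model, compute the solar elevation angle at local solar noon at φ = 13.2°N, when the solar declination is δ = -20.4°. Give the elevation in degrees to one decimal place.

At local noon the hour angle is zero, so the zenith angle equals |φ − δ| = |+13.2° − (-20.400°)| = 33.600°.
Elevation = 90° − 33.600° = 56.4°.

56.4°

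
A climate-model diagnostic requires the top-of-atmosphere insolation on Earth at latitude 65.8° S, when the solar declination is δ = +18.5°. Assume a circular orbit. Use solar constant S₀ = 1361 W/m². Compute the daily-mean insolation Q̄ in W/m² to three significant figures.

cos H₀ = −tan(-65.8°) tan(+18.500°) = 0.7445, H₀ = 0.7310 rad.
Bracket: H₀ sin φ sin δ + cos φ cos δ sin H₀ = 0.7310×-0.91212×0.31730 + 0.40992×0.94832×0.66761 = -0.211563 + 0.259524 = 0.047961.
Q̄ = (S₀/π) × [bracket] = (1361/π) × 0.047961 = 20.78 W/m².

Q̄ ≈ 20.8 W/m²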